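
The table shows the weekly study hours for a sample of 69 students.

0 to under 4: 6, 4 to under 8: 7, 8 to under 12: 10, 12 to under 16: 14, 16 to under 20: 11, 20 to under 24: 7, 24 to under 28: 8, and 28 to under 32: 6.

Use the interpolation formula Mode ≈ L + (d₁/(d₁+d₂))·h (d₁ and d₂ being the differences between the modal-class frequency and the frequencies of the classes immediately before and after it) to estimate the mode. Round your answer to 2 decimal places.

Modal class: 12 to under 16 (highest frequency 14).
d₁ = 14 − 10 = 4, d₂ = 14 − 11 = 3
Mode ≈ 12 + (4/(4+3)) × 4 = 12 + 2.2857 = 14.2857

14.29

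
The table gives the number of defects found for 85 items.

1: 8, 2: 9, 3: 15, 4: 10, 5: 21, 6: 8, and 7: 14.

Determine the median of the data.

Cumulative frequencies: 8, 17, 32, 42, 63, 71, 85
n = 85, so the median is the value in position (n+1)/2 = 43.
Position 43 falls at value 5.

5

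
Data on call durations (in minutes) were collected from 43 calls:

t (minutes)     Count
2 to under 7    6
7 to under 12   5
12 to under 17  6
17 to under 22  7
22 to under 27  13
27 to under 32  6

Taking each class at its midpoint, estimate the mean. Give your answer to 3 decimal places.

Midpoints: 4.5, 9.5, 14.5, 19.5, 24.5, 29.5
Σfm = 6×4.5 + 5×9.5 + 6×14.5 + 7×19.5 + 13×24.5 + 6×29.5 = 793.5
n = Σf = 43
Mean = 793.5 / 43 = 18.4535

18.453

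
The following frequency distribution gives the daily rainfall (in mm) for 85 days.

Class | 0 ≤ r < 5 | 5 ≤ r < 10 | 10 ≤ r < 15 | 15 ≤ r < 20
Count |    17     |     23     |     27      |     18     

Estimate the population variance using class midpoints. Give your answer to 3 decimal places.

Midpoints: 2.5, 7.5, 12.5, 17.5
n = 85, Σfm = 867.5, mean = 10.2059
Σfm² = 11131.25
Σf(m − x̄)² = Σfm² − (Σfm)²/n = 11131.25 − 867.5²/85 = 2277.6471
Population variance = 2277.6471 / 85 = 26.7958

26.796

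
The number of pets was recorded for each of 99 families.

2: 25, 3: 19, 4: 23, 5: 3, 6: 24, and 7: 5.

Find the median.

4

Cumulative frequencies: 25, 44, 67, 70, 94, 99
n = 99, so the median is the value in position (n+1)/2 = 50.
Position 50 falls at value 4.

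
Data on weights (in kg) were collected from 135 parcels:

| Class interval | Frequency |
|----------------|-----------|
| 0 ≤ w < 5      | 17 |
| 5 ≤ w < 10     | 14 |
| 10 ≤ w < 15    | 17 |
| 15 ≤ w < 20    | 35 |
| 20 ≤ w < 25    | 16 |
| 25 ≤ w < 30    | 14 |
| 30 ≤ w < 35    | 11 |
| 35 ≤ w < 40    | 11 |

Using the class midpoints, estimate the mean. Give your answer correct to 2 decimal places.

18.43

Midpoints: 2.5, 7.5, 12.5, 17.5, 22.5, 27.5, 32.5, 37.5
Σfm = 17×2.5 + 14×7.5 + 17×12.5 + 35×17.5 + 16×22.5 + 14×27.5 + 11×32.5 + 11×37.5 = 2487.5
n = Σf = 135
Mean = 2487.5 / 135 = 18.4259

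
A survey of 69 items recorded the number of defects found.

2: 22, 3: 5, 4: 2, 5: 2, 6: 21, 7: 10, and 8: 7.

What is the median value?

6

Cumulative frequencies: 22, 27, 29, 31, 52, 62, 69
n = 69, so the median is the value in position (n+1)/2 = 35.
Position 35 falls at value 6.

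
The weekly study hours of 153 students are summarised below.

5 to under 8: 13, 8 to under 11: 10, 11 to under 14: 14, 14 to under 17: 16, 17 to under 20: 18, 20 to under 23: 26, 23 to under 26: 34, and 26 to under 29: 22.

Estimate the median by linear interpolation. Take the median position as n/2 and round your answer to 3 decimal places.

Cumulative frequencies: 13, 23, 37, 53, 71, 97, 131, 153
n = 153; position = n/2 = 76.5.
This falls in the class 20 to under 23: L = 20, F = 71, f = 26, h = 3.
Median ≈ 20 + ((76.5 − 71) / 26) × 3 = 20.6346

20.635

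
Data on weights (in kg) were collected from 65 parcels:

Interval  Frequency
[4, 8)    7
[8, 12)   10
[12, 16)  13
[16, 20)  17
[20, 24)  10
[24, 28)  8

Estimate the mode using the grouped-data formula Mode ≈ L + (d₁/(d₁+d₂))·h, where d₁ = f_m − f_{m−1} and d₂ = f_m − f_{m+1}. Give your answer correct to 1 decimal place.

17.5

Modal class: [16, 20) (highest frequency 17).
d₁ = 17 − 13 = 4, d₂ = 17 − 10 = 7
Mode ≈ 16 + (4/(4+7)) × 4 = 16 + 1.4545 = 17.4545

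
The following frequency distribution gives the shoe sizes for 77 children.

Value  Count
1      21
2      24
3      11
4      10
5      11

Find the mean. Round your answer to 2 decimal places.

2.56

Values: 1, 2, 3, 4, 5
Σfx = 21×1 + 24×2 + 11×3 + 10×4 + 11×5 = 197
n = Σf = 77
Mean = 197 / 77 = 2.5584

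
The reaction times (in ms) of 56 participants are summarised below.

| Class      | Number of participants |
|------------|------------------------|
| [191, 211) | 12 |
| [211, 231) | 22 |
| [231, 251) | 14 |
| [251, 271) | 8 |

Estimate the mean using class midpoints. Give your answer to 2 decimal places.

Midpoints: 201, 221, 241, 261
Σfm = 12×201 + 22×221 + 14×241 + 8×261 = 12736
n = Σf = 56
Mean = 12736 / 56 = 227.4286

227.43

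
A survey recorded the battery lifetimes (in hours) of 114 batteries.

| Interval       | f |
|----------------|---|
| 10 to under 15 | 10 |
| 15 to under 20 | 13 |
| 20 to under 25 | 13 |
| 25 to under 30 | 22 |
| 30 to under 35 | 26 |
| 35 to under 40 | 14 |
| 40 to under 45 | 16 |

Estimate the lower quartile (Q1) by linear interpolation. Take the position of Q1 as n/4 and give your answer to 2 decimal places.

22.12

Cumulative frequencies: 10, 23, 36, 58, 84, 98, 114
n = 114; position = n/4 = 28.5.
This falls in the class 20 to under 25: L = 20, F = 23, f = 13, h = 5.
Lower quartile ≈ 20 + ((28.5 − 23) / 13) × 5 = 22.1154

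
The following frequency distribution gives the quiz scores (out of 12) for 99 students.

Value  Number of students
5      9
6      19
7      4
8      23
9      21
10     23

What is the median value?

8

Cumulative frequencies: 9, 28, 32, 55, 76, 99
n = 99, so the median is the value in position (n+1)/2 = 50.
Position 50 falls at value 8.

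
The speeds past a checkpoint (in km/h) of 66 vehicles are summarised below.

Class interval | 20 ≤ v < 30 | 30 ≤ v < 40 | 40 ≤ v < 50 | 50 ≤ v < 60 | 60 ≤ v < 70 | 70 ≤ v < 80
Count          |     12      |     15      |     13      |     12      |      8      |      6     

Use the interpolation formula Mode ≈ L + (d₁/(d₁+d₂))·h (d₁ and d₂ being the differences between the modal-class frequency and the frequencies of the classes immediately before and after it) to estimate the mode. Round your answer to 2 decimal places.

Modal class: 30 ≤ v < 40 (highest frequency 15).
d₁ = 15 − 12 = 3, d₂ = 15 − 13 = 2
Mode ≈ 30 + (3/(3+2)) × 10 = 30 + 6.0000 = 36.0000

36.00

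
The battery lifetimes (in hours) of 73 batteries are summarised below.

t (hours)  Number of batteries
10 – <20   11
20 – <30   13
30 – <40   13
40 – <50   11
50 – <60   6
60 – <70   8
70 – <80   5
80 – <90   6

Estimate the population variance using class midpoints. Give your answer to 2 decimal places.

467.59

Midpoints: 15, 25, 35, 45, 55, 65, 75, 85
n = 73, Σfm = 3175, mean = 43.4932
Σfm² = 172225
Σf(m − x̄)² = Σfm² − (Σfm)²/n = 172225 − 3175²/73 = 34134.2466
Population variance = 34134.2466 / 73 = 467.5924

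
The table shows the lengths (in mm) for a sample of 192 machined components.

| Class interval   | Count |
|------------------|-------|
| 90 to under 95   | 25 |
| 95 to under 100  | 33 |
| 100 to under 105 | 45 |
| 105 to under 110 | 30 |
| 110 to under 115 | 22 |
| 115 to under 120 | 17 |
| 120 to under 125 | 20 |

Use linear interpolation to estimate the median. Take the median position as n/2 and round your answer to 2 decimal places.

Cumulative frequencies: 25, 58, 103, 133, 155, 172, 192
n = 192; position = n/2 = 96.
This falls in the class 100 to under 105: L = 100, F = 58, f = 45, h = 5.
Median ≈ 100 + ((96 − 58) / 45) × 5 = 104.2222

104.22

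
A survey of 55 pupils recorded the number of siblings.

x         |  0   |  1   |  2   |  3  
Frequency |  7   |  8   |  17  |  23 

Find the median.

2

Cumulative frequencies: 7, 15, 32, 55
n = 55, so the median is the value in position (n+1)/2 = 28.
Position 28 falls at value 2.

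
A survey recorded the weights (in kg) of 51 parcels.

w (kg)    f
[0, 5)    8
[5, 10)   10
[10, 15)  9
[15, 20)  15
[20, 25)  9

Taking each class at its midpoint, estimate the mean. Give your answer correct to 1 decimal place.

Midpoints: 2.5, 7.5, 12.5, 17.5, 22.5
Σfm = 8×2.5 + 10×7.5 + 9×12.5 + 15×17.5 + 9×22.5 = 672.5
n = Σf = 51
Mean = 672.5 / 51 = 13.1863

13.2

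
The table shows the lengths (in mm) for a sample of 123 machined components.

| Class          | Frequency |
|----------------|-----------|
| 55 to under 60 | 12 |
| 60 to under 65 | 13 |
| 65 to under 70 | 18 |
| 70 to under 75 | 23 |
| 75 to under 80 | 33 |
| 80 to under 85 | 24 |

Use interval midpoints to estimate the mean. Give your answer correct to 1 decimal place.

72.5

Midpoints: 57.5, 62.5, 67.5, 72.5, 77.5, 82.5
Σfm = 12×57.5 + 13×62.5 + 18×67.5 + 23×72.5 + 33×77.5 + 24×82.5 = 8922.5
n = Σf = 123
Mean = 8922.5 / 123 = 72.5407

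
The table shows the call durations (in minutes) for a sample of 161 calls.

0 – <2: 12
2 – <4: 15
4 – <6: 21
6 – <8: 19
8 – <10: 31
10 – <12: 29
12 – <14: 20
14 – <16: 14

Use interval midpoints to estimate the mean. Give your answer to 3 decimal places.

Midpoints: 1, 3, 5, 7, 9, 11, 13, 15
Σfm = 12×1 + 15×3 + 21×5 + 19×7 + 31×9 + 29×11 + 20×13 + 14×15 = 1363
n = Σf = 161
Mean = 1363 / 161 = 8.4658

8.466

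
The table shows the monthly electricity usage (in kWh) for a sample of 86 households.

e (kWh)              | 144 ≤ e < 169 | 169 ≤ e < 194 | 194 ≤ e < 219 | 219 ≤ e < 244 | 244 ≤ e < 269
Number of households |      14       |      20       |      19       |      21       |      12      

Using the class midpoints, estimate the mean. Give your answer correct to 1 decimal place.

205.6

Midpoints: 156.5, 181.5, 206.5, 231.5, 256.5
Σfm = 14×156.5 + 20×181.5 + 19×206.5 + 21×231.5 + 12×256.5 = 17684
n = Σf = 86
Mean = 17684 / 86 = 205.6279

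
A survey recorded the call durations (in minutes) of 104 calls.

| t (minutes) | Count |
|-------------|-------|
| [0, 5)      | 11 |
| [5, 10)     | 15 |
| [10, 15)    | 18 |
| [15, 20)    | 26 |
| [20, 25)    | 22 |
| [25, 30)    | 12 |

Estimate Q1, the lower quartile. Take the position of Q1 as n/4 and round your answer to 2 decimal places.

Cumulative frequencies: 11, 26, 44, 70, 92, 104
n = 104; position = n/4 = 26.
This falls in the class [5, 10): L = 5, F = 11, f = 15, h = 5.
Lower quartile ≈ 5 + ((26 − 11) / 15) × 5 = 10.0000

10.00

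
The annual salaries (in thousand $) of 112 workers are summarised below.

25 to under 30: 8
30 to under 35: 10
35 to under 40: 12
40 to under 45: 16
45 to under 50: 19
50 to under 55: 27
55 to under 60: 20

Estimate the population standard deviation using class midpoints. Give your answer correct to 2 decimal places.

Midpoints: 27.5, 32.5, 37.5, 42.5, 47.5, 52.5, 57.5
n = 112, Σfm = 5145, mean = 45.9375
Σfm² = 245800
Σf(m − x̄)² = Σfm² − (Σfm)²/n = 245800 − 5145²/112 = 9451.5625
Population variance = 9451.5625 / 112 = 84.3890
Standard deviation = √84.3890 = 9.1863

9.19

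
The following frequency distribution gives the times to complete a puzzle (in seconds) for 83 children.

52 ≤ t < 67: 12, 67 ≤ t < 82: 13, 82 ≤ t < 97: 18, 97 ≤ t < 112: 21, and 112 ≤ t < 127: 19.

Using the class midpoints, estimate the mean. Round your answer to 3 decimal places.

Midpoints: 59.5, 74.5, 89.5, 104.5, 119.5
Σfm = 12×59.5 + 13×74.5 + 18×89.5 + 21×104.5 + 19×119.5 = 7758.5
n = Σf = 83
Mean = 7758.5 / 83 = 93.4759

93.476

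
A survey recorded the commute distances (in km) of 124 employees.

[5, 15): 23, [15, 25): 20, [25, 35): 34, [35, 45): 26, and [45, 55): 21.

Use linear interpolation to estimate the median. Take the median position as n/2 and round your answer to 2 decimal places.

30.59

Cumulative frequencies: 23, 43, 77, 103, 124
n = 124; position = n/2 = 62.
This falls in the class [25, 35): L = 25, F = 43, f = 34, h = 10.
Median ≈ 25 + ((62 − 43) / 34) × 10 = 30.5882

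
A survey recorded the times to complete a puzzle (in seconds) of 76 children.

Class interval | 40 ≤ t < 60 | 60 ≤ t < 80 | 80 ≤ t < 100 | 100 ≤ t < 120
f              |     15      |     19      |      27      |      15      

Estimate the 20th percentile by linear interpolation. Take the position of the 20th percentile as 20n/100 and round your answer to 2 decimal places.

Cumulative frequencies: 15, 34, 61, 76
n = 76; position = 20n/100 = 15.2.
This falls in the class 60 ≤ t < 80: L = 60, F = 15, f = 19, h = 20.
20th percentile ≈ 60 + ((15.2 − 15) / 19) × 20 = 60.2105

60.21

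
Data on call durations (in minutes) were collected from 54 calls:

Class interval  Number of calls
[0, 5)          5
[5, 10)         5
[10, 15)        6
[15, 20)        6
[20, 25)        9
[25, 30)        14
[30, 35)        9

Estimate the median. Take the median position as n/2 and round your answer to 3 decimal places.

22.778

Cumulative frequencies: 5, 10, 16, 22, 31, 45, 54
n = 54; position = n/2 = 27.
This falls in the class [20, 25): L = 20, F = 22, f = 9, h = 5.
Median ≈ 20 + ((27 − 22) / 9) × 5 = 22.7778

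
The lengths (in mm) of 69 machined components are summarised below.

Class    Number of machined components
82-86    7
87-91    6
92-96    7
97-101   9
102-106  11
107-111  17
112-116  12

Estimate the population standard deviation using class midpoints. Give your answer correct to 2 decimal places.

9.64

Midpoints: 84, 89, 94, 99, 104, 109, 114
n = 69, Σfm = 7036, mean = 101.9710
Σfm² = 723884
Σf(m − x̄)² = Σfm² − (Σfm)²/n = 723884 − 7036²/69 = 6415.9420
Population variance = 6415.9420 / 69 = 92.9847
Standard deviation = √92.9847 = 9.6429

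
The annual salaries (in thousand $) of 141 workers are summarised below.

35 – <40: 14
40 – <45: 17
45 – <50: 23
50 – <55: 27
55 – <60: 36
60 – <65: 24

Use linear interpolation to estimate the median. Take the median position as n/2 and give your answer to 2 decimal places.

53.06

Cumulative frequencies: 14, 31, 54, 81, 117, 141
n = 141; position = n/2 = 70.5.
This falls in the class 50 – <55: L = 50, F = 54, f = 27, h = 5.
Median ≈ 50 + ((70.5 − 54) / 27) × 5 = 53.0556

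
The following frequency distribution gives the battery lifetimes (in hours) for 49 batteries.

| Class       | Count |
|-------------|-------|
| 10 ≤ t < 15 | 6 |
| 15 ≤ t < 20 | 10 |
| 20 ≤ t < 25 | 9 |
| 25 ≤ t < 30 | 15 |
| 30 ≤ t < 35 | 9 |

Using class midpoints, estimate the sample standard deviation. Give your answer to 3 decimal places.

6.556

Midpoints: 12.5, 17.5, 22.5, 27.5, 32.5
n = 49, Σfm = 1157.5, mean = 23.6224
Σfm² = 29406.25
Σf(m − x̄)² = Σfm² − (Σfm)²/n = 29406.25 − 1157.5²/49 = 2063.2653
Sample variance = 2063.2653 / 48 = 42.9847
Standard deviation = √42.9847 = 6.5563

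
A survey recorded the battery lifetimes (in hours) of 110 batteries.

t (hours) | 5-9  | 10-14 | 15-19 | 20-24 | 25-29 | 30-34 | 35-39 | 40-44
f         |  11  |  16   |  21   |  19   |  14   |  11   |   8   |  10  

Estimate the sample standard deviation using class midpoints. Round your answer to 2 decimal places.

10.41

Midpoints: 7, 12, 17, 22, 27, 32, 37, 42
n = 110, Σfm = 2490, mean = 22.6364
Σfm² = 68170
Σf(m − x̄)² = Σfm² − (Σfm)²/n = 68170 − 2490²/110 = 11805.4545
Sample variance = 11805.4545 / 109 = 108.3069
Standard deviation = √108.3069 = 10.4071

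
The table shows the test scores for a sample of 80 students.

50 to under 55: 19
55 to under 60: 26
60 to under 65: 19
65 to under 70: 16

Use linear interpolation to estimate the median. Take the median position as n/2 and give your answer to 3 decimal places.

Cumulative frequencies: 19, 45, 64, 80
n = 80; position = n/2 = 40.
This falls in the class 55 to under 60: L = 55, F = 19, f = 26, h = 5.
Median ≈ 55 + ((40 − 19) / 26) × 5 = 59.0385

59.038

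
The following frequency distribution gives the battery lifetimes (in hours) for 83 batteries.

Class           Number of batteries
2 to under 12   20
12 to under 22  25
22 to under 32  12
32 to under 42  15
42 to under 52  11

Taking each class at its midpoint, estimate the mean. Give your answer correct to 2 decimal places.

Midpoints: 7, 17, 27, 37, 47
Σfm = 20×7 + 25×17 + 12×27 + 15×37 + 11×47 = 1961
n = Σf = 83
Mean = 1961 / 83 = 23.6265

23.63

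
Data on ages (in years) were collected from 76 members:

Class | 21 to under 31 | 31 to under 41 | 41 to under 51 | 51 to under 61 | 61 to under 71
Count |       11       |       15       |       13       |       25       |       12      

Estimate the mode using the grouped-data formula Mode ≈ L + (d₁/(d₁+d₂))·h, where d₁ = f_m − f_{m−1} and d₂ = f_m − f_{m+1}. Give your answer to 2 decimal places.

55.80

Modal class: 51 to under 61 (highest frequency 25).
d₁ = 25 − 13 = 12, d₂ = 25 − 12 = 13
Mode ≈ 51 + (12/(12+13)) × 10 = 51 + 4.8000 = 55.8000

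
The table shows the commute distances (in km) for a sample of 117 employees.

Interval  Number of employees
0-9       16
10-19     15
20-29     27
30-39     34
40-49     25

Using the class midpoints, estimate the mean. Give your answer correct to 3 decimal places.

Midpoints: 4.5, 14.5, 24.5, 34.5, 44.5
Σfm = 16×4.5 + 15×14.5 + 27×24.5 + 34×34.5 + 25×44.5 = 3236.5
n = Σf = 117
Mean = 3236.5 / 117 = 27.6624

27.662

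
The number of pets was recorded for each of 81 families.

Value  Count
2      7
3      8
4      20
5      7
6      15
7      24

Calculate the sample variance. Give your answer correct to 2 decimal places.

Values: 2, 3, 4, 5, 6, 7
n = 81, Σfx = 411, mean = 5.0741
Σfx² = 2311
Σf(x − x̄)² = Σfx² − (Σfx)²/n = 2311 − 411²/81 = 225.5556
Sample variance = 225.5556 / 80 = 2.8194

2.82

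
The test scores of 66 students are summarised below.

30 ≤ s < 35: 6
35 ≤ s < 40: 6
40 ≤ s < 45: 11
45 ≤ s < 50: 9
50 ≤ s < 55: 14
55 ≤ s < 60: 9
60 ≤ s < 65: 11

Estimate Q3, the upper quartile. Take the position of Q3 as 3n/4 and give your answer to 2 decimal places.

56.94

Cumulative frequencies: 6, 12, 23, 32, 46, 55, 66
n = 66; position = 3n/4 = 49.5.
This falls in the class 55 ≤ s < 60: L = 55, F = 46, f = 9, h = 5.
Upper quartile ≈ 55 + ((49.5 − 46) / 9) × 5 = 56.9444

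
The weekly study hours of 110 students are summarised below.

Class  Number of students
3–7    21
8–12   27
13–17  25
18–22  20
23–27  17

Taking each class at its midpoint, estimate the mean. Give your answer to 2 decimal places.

14.32

Midpoints: 5, 10, 15, 20, 25
Σfm = 21×5 + 27×10 + 25×15 + 20×20 + 17×25 = 1575
n = Σf = 110
Mean = 1575 / 110 = 14.3182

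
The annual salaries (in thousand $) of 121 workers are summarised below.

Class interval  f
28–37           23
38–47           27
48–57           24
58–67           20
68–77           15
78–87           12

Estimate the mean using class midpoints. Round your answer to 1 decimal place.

Midpoints: 32.5, 42.5, 52.5, 62.5, 72.5, 82.5
Σfm = 23×32.5 + 27×42.5 + 24×52.5 + 20×62.5 + 15×72.5 + 12×82.5 = 6482.5
n = Σf = 121
Mean = 6482.5 / 121 = 53.5744

53.6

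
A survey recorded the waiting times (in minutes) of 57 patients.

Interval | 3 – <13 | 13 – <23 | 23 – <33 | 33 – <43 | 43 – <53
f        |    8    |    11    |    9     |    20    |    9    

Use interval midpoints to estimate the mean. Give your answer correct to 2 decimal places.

29.93

Midpoints: 8, 18, 28, 38, 48
Σfm = 8×8 + 11×18 + 9×28 + 20×38 + 9×48 = 1706
n = Σf = 57
Mean = 1706 / 57 = 29.9298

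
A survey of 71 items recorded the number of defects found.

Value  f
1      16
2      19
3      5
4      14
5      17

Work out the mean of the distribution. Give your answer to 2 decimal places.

2.96

Values: 1, 2, 3, 4, 5
Σfx = 16×1 + 19×2 + 5×3 + 14×4 + 17×5 = 210
n = Σf = 71
Mean = 210 / 71 = 2.9577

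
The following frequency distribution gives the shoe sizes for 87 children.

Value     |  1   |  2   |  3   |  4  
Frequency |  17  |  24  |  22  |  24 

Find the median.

3

Cumulative frequencies: 17, 41, 63, 87
n = 87, so the median is the value in position (n+1)/2 = 44.
Position 44 falls at value 3.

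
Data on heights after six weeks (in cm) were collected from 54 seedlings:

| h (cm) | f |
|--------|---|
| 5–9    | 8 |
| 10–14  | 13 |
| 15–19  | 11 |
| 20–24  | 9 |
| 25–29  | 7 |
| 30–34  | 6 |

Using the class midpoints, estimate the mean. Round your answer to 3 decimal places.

18.111

Midpoints: 7, 12, 17, 22, 27, 32
Σfm = 8×7 + 13×12 + 11×17 + 9×22 + 7×27 + 6×32 = 978
n = Σf = 54
Mean = 978 / 54 = 18.1111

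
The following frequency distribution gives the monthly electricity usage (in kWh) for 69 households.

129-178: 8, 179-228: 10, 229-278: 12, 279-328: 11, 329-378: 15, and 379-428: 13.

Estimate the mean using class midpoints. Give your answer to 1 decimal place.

292.6

Midpoints: 153.5, 203.5, 253.5, 303.5, 353.5, 403.5
Σfm = 8×153.5 + 10×203.5 + 12×253.5 + 11×303.5 + 15×353.5 + 13×403.5 = 20191.5
n = Σf = 69
Mean = 20191.5 / 69 = 292.6304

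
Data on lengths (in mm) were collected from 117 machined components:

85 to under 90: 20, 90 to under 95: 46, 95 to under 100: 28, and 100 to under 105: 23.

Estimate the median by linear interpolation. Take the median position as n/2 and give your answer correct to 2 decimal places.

Cumulative frequencies: 20, 66, 94, 117
n = 117; position = n/2 = 58.5.
This falls in the class 90 to under 95: L = 90, F = 20, f = 46, h = 5.
Median ≈ 90 + ((58.5 − 20) / 46) × 5 = 94.1848

94.18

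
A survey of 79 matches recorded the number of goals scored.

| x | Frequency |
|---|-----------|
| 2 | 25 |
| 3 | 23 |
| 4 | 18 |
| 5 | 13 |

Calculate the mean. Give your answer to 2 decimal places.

3.24

Values: 2, 3, 4, 5
Σfx = 25×2 + 23×3 + 18×4 + 13×5 = 256
n = Σf = 79
Mean = 256 / 79 = 3.2405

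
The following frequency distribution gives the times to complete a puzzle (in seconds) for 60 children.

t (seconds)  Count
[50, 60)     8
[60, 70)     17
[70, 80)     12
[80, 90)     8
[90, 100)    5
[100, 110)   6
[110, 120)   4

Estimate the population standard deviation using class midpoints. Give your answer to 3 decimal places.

Midpoints: 55, 65, 75, 85, 95, 105, 115
n = 60, Σfm = 4690, mean = 78.1667
Σfm² = 385500
Σf(m − x̄)² = Σfm² − (Σfm)²/n = 385500 − 4690²/60 = 18898.3333
Population variance = 18898.3333 / 60 = 314.9722
Standard deviation = √314.9722 = 17.7475

17.747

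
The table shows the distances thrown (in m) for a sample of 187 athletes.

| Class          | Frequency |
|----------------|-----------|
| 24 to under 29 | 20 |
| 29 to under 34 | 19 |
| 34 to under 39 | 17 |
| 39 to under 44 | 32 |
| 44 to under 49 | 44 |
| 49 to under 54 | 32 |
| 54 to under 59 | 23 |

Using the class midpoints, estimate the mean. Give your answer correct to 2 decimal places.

43.16

Midpoints: 26.5, 31.5, 36.5, 41.5, 46.5, 51.5, 56.5
Σfm = 20×26.5 + 19×31.5 + 17×36.5 + 32×41.5 + 44×46.5 + 32×51.5 + 23×56.5 = 8070.5
n = Σf = 187
Mean = 8070.5 / 187 = 43.1578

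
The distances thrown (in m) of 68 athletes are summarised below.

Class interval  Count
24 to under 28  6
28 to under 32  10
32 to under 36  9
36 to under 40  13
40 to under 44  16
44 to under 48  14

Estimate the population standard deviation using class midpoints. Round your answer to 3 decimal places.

Midpoints: 26, 30, 34, 38, 42, 46
n = 68, Σfm = 2572, mean = 37.8235
Σfm² = 100080
Σf(m − x̄)² = Σfm² − (Σfm)²/n = 100080 − 2572²/68 = 2797.8824
Population variance = 2797.8824 / 68 = 41.1453
Standard deviation = √41.1453 = 6.4145

6.414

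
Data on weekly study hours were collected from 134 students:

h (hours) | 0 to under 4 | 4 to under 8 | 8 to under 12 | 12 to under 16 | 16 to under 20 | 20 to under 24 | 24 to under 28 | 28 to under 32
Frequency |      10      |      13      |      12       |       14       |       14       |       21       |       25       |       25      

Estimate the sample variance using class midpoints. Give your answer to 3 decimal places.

81.651

Midpoints: 2, 6, 10, 14, 18, 22, 26, 30
n = 134, Σfm = 2528, mean = 18.8657
Σfm² = 58552
Σf(m − x̄)² = Σfm² − (Σfm)²/n = 58552 − 2528²/134 = 10859.5821
Sample variance = 10859.5821 / 133 = 81.6510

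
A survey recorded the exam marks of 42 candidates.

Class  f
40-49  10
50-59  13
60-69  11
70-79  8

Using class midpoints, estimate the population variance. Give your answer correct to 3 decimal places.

109.807

Midpoints: 44.5, 54.5, 64.5, 74.5
n = 42, Σfm = 2459, mean = 58.5476
Σfm² = 148580.5
Σf(m − x̄)² = Σfm² − (Σfm)²/n = 148580.5 − 2459²/42 = 4611.9048
Population variance = 4611.9048 / 42 = 109.8073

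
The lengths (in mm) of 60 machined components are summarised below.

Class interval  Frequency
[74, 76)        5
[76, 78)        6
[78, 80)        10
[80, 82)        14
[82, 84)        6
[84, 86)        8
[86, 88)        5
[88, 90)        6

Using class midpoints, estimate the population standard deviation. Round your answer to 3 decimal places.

4.069

Midpoints: 75, 77, 79, 81, 83, 85, 87, 89
n = 60, Σfm = 4908, mean = 81.8000
Σfm² = 402468
Σf(m − x̄)² = Σfm² − (Σfm)²/n = 402468 − 4908²/60 = 993.6000
Population variance = 993.6000 / 60 = 16.5600
Standard deviation = √16.5600 = 4.0694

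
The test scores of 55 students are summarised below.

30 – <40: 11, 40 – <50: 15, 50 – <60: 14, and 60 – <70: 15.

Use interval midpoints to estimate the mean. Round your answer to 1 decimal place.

Midpoints: 35, 45, 55, 65
Σfm = 11×35 + 15×45 + 14×55 + 15×65 = 2805
n = Σf = 55
Mean = 2805 / 55 = 51.0000

51.0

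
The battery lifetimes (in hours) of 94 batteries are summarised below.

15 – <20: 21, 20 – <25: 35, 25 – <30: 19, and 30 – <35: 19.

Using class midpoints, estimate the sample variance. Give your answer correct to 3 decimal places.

Midpoints: 17.5, 22.5, 27.5, 32.5
n = 94, Σfm = 2295, mean = 24.4149
Σfm² = 58587.5
Σf(m − x̄)² = Σfm² − (Σfm)²/n = 58587.5 − 2295²/94 = 2555.3191
Sample variance = 2555.3191 / 93 = 27.4765

27.477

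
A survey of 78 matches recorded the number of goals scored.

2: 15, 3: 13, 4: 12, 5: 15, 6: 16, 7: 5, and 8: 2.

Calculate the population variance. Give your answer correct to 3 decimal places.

2.816

Values: 2, 3, 4, 5, 6, 7, 8
n = 78, Σfx = 339, mean = 4.3462
Σfx² = 1693
Σf(x − x̄)² = Σfx² − (Σfx)²/n = 1693 − 339²/78 = 219.6538
Population variance = 219.6538 / 78 = 2.8161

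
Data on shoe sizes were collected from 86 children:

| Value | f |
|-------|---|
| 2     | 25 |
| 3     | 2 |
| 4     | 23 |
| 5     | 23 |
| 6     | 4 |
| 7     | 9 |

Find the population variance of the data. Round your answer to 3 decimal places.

2.577

Values: 2, 3, 4, 5, 6, 7
n = 86, Σfx = 350, mean = 4.0698
Σfx² = 1646
Σf(x − x̄)² = Σfx² − (Σfx)²/n = 1646 − 350²/86 = 221.5814
Population variance = 221.5814 / 86 = 2.5765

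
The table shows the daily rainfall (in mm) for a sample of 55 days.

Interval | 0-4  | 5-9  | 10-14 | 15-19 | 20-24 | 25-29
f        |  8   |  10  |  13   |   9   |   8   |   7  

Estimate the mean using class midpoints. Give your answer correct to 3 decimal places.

Midpoints: 2, 7, 12, 17, 22, 27
Σfm = 8×2 + 10×7 + 13×12 + 9×17 + 8×22 + 7×27 = 760
n = Σf = 55
Mean = 760 / 55 = 13.8182

13.818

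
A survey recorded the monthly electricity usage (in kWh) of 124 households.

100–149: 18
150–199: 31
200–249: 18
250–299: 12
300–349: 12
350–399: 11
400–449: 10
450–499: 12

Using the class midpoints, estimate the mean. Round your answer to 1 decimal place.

Midpoints: 124.5, 174.5, 224.5, 274.5, 324.5, 374.5, 424.5, 474.5
Σfm = 18×124.5 + 31×174.5 + 18×224.5 + 12×274.5 + 12×324.5 + 11×374.5 + 10×424.5 + 12×474.5 = 32938
n = Σf = 124
Mean = 32938 / 124 = 265.6290

265.6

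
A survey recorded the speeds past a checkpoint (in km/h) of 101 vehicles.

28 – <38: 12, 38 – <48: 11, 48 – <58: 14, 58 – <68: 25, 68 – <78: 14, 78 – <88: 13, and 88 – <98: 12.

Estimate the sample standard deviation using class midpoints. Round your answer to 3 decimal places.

Midpoints: 33, 43, 53, 63, 73, 83, 93
n = 101, Σfm = 6403, mean = 63.3960
Σfm² = 439909
Σf(m − x̄)² = Σfm² − (Σfm)²/n = 439909 − 6403²/101 = 33984.1584
Sample variance = 33984.1584 / 100 = 339.8416
Standard deviation = √339.8416 = 18.4348

18.435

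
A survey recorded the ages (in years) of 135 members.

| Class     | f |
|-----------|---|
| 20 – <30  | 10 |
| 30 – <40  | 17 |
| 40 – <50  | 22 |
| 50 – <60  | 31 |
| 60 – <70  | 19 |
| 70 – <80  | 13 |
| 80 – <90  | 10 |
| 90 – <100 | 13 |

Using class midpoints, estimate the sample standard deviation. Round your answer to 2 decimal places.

20.01

Midpoints: 25, 35, 45, 55, 65, 75, 85, 95
n = 135, Σfm = 7835, mean = 58.0370
Σfm² = 508375
Σf(m − x̄)² = Σfm² − (Σfm)²/n = 508375 − 7835²/135 = 53654.8148
Sample variance = 53654.8148 / 134 = 400.4091
Standard deviation = √400.4091 = 20.0102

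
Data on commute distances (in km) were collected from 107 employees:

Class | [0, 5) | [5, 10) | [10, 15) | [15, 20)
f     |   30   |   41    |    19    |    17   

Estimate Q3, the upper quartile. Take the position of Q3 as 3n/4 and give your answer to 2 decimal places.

Cumulative frequencies: 30, 71, 90, 107
n = 107; position = 3n/4 = 80.25.
This falls in the class [10, 15): L = 10, F = 71, f = 19, h = 5.
Upper quartile ≈ 10 + ((80.25 − 71) / 19) × 5 = 12.4342

12.43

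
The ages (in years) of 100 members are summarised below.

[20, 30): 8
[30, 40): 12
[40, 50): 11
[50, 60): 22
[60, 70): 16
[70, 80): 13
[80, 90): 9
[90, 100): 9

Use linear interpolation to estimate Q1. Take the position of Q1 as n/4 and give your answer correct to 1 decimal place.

Cumulative frequencies: 8, 20, 31, 53, 69, 82, 91, 100
n = 100; position = n/4 = 25.
This falls in the class [40, 50): L = 40, F = 20, f = 11, h = 10.
Lower quartile ≈ 40 + ((25 − 20) / 11) × 10 = 44.5455

44.5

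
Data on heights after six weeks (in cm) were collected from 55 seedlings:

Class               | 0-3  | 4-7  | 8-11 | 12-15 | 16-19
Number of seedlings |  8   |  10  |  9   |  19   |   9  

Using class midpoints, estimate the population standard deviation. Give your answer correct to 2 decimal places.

Midpoints: 1.5, 5.5, 9.5, 13.5, 17.5
n = 55, Σfm = 566.5, mean = 10.3000
Σfm² = 7351.75
Σf(m − x̄)² = Σfm² − (Σfm)²/n = 7351.75 − 566.5²/55 = 1516.8000
Population variance = 1516.8000 / 55 = 27.5782
Standard deviation = √27.5782 = 5.2515

5.25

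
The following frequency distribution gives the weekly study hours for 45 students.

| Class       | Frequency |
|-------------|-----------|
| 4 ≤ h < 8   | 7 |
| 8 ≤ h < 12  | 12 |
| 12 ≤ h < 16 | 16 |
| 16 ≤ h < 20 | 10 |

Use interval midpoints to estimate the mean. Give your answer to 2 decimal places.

12.58

Midpoints: 6, 10, 14, 18
Σfm = 7×6 + 12×10 + 16×14 + 10×18 = 566
n = Σf = 45
Mean = 566 / 45 = 12.5778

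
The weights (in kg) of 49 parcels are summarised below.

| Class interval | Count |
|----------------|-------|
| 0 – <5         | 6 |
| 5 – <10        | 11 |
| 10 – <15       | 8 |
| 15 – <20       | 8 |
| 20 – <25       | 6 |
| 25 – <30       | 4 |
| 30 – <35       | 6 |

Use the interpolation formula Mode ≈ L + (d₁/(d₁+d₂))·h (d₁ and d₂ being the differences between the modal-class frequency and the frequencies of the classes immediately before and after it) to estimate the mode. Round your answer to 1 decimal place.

Modal class: 5 – <10 (highest frequency 11).
d₁ = 11 − 6 = 5, d₂ = 11 − 8 = 3
Mode ≈ 5 + (5/(5+3)) × 5 = 5 + 3.1250 = 8.1250

8.1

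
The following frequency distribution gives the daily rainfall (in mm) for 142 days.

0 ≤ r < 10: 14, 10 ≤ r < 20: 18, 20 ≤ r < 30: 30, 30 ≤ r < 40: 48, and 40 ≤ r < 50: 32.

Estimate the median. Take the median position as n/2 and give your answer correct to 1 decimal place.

Cumulative frequencies: 14, 32, 62, 110, 142
n = 142; position = n/2 = 71.
This falls in the class 30 ≤ r < 40: L = 30, F = 62, f = 48, h = 10.
Median ≈ 30 + ((71 − 62) / 48) × 10 = 31.8750

31.9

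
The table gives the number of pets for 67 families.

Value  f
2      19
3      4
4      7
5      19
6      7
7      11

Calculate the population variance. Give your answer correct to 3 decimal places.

3.245

Values: 2, 3, 4, 5, 6, 7
n = 67, Σfx = 292, mean = 4.3582
Σfx² = 1490
Σf(x − x̄)² = Σfx² − (Σfx)²/n = 1490 − 292²/67 = 217.4030
Population variance = 217.4030 / 67 = 3.2448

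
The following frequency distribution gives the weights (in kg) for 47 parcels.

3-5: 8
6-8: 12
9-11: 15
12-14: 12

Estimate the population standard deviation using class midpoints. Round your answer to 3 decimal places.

3.111

Midpoints: 4, 7, 10, 13
n = 47, Σfm = 422, mean = 8.9787
Σfm² = 4244
Σf(m − x̄)² = Σfm² − (Σfm)²/n = 4244 − 422²/47 = 454.9787
Population variance = 454.9787 / 47 = 9.6804
Standard deviation = √9.6804 = 3.1113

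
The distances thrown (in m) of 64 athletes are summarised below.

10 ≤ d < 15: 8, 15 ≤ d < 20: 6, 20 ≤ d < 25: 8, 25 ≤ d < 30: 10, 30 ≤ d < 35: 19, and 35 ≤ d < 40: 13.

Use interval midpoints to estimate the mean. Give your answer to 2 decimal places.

27.58

Midpoints: 12.5, 17.5, 22.5, 27.5, 32.5, 37.5
Σfm = 8×12.5 + 6×17.5 + 8×22.5 + 10×27.5 + 19×32.5 + 13×37.5 = 1765
n = Σf = 64
Mean = 1765 / 64 = 27.5781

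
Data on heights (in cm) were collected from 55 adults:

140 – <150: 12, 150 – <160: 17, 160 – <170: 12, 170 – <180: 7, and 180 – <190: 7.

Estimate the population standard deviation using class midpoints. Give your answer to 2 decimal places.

12.98

Midpoints: 145, 155, 165, 175, 185
n = 55, Σfm = 8875, mean = 161.3636
Σfm² = 1441375
Σf(m − x̄)² = Σfm² − (Σfm)²/n = 1441375 − 8875²/55 = 9272.7273
Population variance = 9272.7273 / 55 = 168.5950
Standard deviation = √168.5950 = 12.9844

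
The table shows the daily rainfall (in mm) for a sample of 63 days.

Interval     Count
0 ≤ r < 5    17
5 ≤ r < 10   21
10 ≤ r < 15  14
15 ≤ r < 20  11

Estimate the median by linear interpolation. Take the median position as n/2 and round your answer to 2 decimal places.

Cumulative frequencies: 17, 38, 52, 63
n = 63; position = n/2 = 31.5.
This falls in the class 5 ≤ r < 10: L = 5, F = 17, f = 21, h = 5.
Median ≈ 5 + ((31.5 − 17) / 21) × 5 = 8.4524

8.45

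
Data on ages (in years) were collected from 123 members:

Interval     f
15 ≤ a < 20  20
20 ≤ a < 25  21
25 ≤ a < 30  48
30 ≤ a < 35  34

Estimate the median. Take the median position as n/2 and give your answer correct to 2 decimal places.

27.14

Cumulative frequencies: 20, 41, 89, 123
n = 123; position = n/2 = 61.5.
This falls in the class 25 ≤ a < 30: L = 25, F = 41, f = 48, h = 5.
Median ≈ 25 + ((61.5 − 41) / 48) × 5 = 27.1354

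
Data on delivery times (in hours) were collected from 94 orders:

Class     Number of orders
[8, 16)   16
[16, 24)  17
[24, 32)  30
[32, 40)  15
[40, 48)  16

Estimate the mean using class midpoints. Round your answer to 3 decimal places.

Midpoints: 12, 20, 28, 36, 44
Σfm = 16×12 + 17×20 + 30×28 + 15×36 + 16×44 = 2616
n = Σf = 94
Mean = 2616 / 94 = 27.8298

27.830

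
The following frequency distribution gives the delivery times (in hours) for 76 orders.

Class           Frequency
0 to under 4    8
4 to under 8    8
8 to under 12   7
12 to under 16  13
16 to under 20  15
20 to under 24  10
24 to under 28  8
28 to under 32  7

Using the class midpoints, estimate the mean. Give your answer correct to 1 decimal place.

16.1

Midpoints: 2, 6, 10, 14, 18, 22, 26, 30
Σfm = 8×2 + 8×6 + 7×10 + 13×14 + 15×18 + 10×22 + 8×26 + 7×30 = 1224
n = Σf = 76
Mean = 1224 / 76 = 16.1053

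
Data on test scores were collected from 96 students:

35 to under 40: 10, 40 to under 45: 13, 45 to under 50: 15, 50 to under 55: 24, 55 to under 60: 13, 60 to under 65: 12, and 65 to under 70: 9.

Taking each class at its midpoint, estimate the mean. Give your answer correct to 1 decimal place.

Midpoints: 37.5, 42.5, 47.5, 52.5, 57.5, 62.5, 67.5
Σfm = 10×37.5 + 13×42.5 + 15×47.5 + 24×52.5 + 13×57.5 + 12×62.5 + 9×67.5 = 5005
n = Σf = 96
Mean = 5005 / 96 = 52.1354

52.1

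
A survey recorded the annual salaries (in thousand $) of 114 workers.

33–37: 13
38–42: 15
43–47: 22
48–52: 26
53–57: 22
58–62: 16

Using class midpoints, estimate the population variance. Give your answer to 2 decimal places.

59.87

Midpoints: 35, 40, 45, 50, 55, 60
n = 114, Σfm = 5515, mean = 48.3772
Σfm² = 273625
Σf(m − x̄)² = Σfm² − (Σfm)²/n = 273625 − 5515²/114 = 6824.7807
Population variance = 6824.7807 / 114 = 59.8665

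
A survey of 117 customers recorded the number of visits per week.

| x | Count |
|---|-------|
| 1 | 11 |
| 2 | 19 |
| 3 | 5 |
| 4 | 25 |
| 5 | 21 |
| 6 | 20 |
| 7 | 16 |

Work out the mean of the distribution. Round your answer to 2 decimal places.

Values: 1, 2, 3, 4, 5, 6, 7
Σfx = 11×1 + 19×2 + 5×3 + 25×4 + 21×5 + 20×6 + 16×7 = 501
n = Σf = 117
Mean = 501 / 117 = 4.2821

4.28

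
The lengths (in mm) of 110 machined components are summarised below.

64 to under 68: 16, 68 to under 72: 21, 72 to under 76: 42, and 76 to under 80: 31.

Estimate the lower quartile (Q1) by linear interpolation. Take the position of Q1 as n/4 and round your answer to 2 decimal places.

70.19

Cumulative frequencies: 16, 37, 79, 110
n = 110; position = n/4 = 27.5.
This falls in the class 68 to under 72: L = 68, F = 16, f = 21, h = 4.
Lower quartile ≈ 68 + ((27.5 − 16) / 21) × 4 = 70.1905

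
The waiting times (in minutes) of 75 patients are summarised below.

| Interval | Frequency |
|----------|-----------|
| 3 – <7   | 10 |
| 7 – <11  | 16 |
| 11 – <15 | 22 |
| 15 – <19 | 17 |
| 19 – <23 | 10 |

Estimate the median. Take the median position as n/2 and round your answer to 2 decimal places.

13.09

Cumulative frequencies: 10, 26, 48, 65, 75
n = 75; position = n/2 = 37.5.
This falls in the class 11 – <15: L = 11, F = 26, f = 22, h = 4.
Median ≈ 11 + ((37.5 − 26) / 22) × 4 = 13.0909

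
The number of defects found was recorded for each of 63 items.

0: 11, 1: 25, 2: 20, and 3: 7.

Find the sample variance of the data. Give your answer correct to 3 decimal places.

Values: 0, 1, 2, 3
n = 63, Σfx = 86, mean = 1.3651
Σfx² = 168
Σf(x − x̄)² = Σfx² − (Σfx)²/n = 168 − 86²/63 = 50.6032
Sample variance = 50.6032 / 62 = 0.8162

0.816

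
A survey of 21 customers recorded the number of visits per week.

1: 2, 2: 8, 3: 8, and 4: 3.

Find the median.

3

Cumulative frequencies: 2, 10, 18, 21
n = 21, so the median is the value in position (n+1)/2 = 11.
Position 11 falls at value 3.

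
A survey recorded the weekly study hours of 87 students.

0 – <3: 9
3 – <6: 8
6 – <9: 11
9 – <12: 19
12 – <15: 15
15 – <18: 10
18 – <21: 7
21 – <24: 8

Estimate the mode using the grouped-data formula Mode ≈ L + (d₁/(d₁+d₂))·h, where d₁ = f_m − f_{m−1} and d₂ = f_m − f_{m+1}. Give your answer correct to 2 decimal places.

Modal class: 9 – <12 (highest frequency 19).
d₁ = 19 − 11 = 8, d₂ = 19 − 15 = 4
Mode ≈ 9 + (8/(8+4)) × 3 = 9 + 2.0000 = 11.0000

11.00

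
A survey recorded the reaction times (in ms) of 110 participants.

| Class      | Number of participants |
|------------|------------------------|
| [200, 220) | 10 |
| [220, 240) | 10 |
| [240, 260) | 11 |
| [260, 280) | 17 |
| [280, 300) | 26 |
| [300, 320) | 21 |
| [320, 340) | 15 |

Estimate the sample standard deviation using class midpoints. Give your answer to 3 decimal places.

36.418

Midpoints: 210, 230, 250, 270, 290, 310, 330
n = 110, Σfm = 30740, mean = 279.4545
Σfm² = 8735000
Σf(m − x̄)² = Σfm² − (Σfm)²/n = 8735000 − 30740²/110 = 144567.2727
Sample variance = 144567.2727 / 109 = 1326.3053
Standard deviation = √1326.3053 = 36.4185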